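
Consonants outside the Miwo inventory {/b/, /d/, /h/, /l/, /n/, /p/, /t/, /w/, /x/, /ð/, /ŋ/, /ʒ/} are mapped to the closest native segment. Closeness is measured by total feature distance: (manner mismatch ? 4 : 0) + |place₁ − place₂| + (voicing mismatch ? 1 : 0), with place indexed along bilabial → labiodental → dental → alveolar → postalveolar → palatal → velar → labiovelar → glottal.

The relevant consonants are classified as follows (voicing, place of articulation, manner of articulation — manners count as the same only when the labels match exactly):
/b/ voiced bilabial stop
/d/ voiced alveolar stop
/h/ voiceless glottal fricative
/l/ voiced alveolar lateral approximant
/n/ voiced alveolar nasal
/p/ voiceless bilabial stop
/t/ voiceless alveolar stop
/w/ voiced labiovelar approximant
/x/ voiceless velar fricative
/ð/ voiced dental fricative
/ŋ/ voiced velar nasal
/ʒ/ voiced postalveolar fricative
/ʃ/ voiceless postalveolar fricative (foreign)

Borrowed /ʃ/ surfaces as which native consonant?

ʒ

/ʒ/ is closest: same manner (fricative), place distance 0 (postalveolar→postalveolar), voicing differs (+1); total 1. Next closest is /x/ at distance 2.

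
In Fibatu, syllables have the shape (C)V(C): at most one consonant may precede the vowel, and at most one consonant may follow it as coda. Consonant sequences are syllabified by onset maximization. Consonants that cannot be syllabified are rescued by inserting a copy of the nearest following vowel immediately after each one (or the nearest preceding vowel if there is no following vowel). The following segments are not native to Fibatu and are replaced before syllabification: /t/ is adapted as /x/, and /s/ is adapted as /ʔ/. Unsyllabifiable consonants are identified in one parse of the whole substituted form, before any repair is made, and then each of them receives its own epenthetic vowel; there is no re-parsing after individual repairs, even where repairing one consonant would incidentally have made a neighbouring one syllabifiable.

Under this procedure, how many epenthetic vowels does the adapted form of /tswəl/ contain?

After substitution the input is /xʔwəl/.
The unsyllabifiable consonants are /x/, /ʔ/; each receives one epenthetic vowel.

2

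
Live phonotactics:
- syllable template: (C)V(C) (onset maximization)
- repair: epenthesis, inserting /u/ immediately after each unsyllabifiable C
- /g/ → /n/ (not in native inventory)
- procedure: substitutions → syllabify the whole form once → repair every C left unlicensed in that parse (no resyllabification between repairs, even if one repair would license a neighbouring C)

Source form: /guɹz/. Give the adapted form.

nuɹzu

Substitution: /g/ → /n/, giving /nuɹz/.
Under (C)V(C), the unsyllabifiable consonants are /z/ (at most one coda consonant is licensed; onsets are limited to one consonant).
Epenthesis after each stranded consonant: /z/ → /zu/.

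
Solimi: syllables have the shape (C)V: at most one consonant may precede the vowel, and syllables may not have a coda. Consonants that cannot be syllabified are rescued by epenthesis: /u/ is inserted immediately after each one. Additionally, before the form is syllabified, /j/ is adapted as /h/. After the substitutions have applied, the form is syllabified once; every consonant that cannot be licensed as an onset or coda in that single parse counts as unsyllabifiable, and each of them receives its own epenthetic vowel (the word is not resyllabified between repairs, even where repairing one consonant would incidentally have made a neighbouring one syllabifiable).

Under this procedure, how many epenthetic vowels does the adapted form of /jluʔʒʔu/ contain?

After substitution the input is /hluʔʒʔu/.
The unsyllabifiable consonants are /h/, /ʔ/, /ʒ/; each receives one epenthetic vowel.

3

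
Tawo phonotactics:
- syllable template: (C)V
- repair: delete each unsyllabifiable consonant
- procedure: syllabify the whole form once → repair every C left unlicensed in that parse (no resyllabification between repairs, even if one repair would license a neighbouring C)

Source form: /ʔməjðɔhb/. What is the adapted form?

Syllabifying with onset maximization leaves /ʔ/, /j/, /h/, /b/ stranded (no codas are permitted; onsets are limited to one consonant).
Each unlicensed consonant is deleted: /ʔ/, /j/, /h/, /b/.

məðɔ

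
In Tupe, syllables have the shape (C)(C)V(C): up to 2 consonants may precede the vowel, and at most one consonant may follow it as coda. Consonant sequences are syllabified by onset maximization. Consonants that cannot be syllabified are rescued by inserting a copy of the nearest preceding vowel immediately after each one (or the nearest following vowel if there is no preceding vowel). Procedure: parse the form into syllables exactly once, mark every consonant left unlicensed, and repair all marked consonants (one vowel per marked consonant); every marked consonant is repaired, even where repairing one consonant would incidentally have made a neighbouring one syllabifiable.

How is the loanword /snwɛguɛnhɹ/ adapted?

The consonants /s/, /h/, /ɹ/ cannot be parsed into a legal (C)(C)V(C) syllable (at most one coda consonant is licensed; onsets may contain at most 2 consonants).
Inserting the epenthetic vowel yields /s/ → /sɛ/, /h/ → /hɛ/, /ɹ/ → /ɹɛ/.

sɛnwɛguɛnhɛɹɛ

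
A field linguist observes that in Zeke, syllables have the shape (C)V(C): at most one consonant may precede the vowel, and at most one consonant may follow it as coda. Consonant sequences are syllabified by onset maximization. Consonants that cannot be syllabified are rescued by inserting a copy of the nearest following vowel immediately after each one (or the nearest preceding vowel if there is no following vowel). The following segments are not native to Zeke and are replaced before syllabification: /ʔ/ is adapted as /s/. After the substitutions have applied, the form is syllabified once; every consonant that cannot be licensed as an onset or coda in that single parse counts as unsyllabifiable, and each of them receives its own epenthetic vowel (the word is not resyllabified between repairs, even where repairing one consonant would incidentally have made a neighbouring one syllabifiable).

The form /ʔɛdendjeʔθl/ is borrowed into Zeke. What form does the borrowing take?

Substitution: /ʔ/ → /s/, giving /sɛdendjesθl/.
The consonants /d/, /θ/, /l/ cannot be parsed into a legal (C)V(C) syllable (at most one coda consonant is licensed; onsets are limited to one consonant).
Epenthesis after each stranded consonant: /d/ → /de/, /θ/ → /θe/, /l/ → /le/.

sɛdendejesθele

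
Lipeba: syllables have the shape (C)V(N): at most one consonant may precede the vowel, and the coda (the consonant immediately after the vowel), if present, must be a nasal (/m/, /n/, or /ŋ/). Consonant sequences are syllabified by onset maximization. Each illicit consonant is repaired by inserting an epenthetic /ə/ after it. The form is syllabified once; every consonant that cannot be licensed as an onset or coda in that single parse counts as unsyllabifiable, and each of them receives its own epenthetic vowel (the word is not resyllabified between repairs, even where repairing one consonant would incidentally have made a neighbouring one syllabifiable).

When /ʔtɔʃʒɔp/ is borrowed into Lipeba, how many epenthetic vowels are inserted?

3

The unsyllabifiable consonants are /ʔ/, /ʃ/, /p/; each receives one epenthetic vowel.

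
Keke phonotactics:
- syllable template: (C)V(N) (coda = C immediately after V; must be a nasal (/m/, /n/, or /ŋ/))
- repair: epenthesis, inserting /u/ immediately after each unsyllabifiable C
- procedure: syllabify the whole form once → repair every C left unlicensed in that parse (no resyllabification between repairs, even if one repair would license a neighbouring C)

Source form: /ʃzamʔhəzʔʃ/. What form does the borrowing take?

ʃuzamʔuhəzuʔuʃu

Syllabifying with onset maximization leaves /ʃ/, /ʔ/, /z/, /ʔ/, /ʃ/ stranded (only a nasal (/m/, /n/, or /ŋ/) is licensed in coda position; onsets are limited to one consonant).
Each unlicensed consonant becomes the onset of a new syllable: /ʃ/ → /ʃu/, /ʔ/ → /ʔu/, /z/ → /zu/, /ʔ/ → /ʔu/, /ʃ/ → /ʃu/.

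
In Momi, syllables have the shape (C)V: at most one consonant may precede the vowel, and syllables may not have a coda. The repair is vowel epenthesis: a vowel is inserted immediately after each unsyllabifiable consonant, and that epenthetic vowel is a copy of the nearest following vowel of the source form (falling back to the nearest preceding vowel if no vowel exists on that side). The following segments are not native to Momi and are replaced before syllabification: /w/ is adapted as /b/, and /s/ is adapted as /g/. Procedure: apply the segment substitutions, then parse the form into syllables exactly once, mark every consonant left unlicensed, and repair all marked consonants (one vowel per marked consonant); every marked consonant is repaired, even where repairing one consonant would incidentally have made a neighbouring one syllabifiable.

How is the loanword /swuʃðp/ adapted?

gubuʃuðupu

Substitution: /s/ → /g/, /w/ → /b/, giving /gbuʃðp/.
The consonants /g/, /ʃ/, /ð/, /p/ cannot be parsed into a legal (C)V syllable (no codas are permitted; onsets are limited to one consonant).
Epenthesis after each stranded consonant: /g/ → /gu/, /ʃ/ → /ʃu/, /ð/ → /ðu/, /p/ → /pu/.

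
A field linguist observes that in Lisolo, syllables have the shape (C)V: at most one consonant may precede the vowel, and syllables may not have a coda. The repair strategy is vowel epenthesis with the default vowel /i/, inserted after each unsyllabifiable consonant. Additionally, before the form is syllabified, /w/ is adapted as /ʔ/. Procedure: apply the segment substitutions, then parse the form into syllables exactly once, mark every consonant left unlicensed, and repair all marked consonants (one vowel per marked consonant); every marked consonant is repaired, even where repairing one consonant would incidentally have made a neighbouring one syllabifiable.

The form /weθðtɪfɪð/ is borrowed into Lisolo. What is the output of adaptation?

Substitution: /w/ → /ʔ/, giving /ʔeθðtɪfɪð/.
Under (C)V, the unsyllabifiable consonants are /θ/, /ð/, /ð/ (no codas are permitted; onsets are limited to one consonant).
Each unlicensed consonant becomes the onset of a new syllable: /θ/ → /θi/, /ð/ → /ði/, /ð/ → /ði/.

ʔeθiðitɪfɪði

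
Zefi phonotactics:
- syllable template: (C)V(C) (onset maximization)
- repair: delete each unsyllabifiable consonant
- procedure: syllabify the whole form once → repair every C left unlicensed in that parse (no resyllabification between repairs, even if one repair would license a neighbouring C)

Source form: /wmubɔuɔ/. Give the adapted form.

The consonants /w/ cannot be parsed into a legal (C)V(C) syllable (at most one coda consonant is licensed; onsets are limited to one consonant).
Deletion applies to /w/.

mubɔuɔ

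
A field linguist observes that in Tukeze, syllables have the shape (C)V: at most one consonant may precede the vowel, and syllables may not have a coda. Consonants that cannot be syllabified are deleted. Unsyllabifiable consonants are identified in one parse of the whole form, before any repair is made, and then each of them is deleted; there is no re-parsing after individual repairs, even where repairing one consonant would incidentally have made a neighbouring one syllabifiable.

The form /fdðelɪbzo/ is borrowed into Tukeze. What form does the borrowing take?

ðelɪzo

The consonants /f/, /d/, /b/ cannot be parsed into a legal (C)V syllable (no codas are permitted; onsets are limited to one consonant).
Each unlicensed consonant is deleted: /f/, /d/, /b/.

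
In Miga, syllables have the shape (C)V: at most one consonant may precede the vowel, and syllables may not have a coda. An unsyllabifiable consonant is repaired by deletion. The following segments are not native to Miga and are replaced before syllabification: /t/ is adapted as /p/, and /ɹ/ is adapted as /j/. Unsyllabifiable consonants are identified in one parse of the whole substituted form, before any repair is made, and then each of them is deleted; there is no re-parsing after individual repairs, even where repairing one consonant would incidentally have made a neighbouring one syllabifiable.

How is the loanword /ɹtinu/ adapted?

pinu

Substitution: /ɹ/ → /j/, /t/ → /p/, giving /jpinu/.
The consonants /j/ cannot be parsed into a legal (C)V syllable (no codas are permitted; onsets are limited to one consonant).
Deleting the stranded consonants removes /j/.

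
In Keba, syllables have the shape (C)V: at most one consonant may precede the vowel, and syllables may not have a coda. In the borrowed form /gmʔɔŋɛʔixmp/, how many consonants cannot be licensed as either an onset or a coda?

5

The consonants /g/, /m/, /x/, /m/, /p/ cannot be parsed into a legal (C)V syllable (no codas are permitted; onsets are limited to one consonant).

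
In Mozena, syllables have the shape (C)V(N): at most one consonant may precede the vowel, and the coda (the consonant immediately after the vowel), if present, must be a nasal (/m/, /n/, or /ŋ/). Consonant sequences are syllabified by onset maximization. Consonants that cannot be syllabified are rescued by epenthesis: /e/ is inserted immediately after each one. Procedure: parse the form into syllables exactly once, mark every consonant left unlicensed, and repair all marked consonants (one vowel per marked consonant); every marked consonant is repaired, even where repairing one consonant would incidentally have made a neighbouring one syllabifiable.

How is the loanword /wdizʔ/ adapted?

wedizeʔe

Under (C)V(N), the unsyllabifiable consonants are /w/, /z/, /ʔ/ (only a nasal (/m/, /n/, or /ŋ/) is licensed in coda position; onsets are limited to one consonant).
Inserting the epenthetic vowel yields /w/ → /we/, /z/ → /ze/, /ʔ/ → /ʔe/.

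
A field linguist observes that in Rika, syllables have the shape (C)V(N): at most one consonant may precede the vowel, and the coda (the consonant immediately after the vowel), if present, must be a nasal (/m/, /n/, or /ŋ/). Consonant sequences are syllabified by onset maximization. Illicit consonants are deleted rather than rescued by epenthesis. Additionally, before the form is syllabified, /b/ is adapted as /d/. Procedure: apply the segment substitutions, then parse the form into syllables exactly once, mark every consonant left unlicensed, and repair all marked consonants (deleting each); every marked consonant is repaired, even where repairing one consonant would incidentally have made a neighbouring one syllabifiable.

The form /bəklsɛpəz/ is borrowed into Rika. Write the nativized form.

dəsɛpə

Substitution: /b/ → /d/, giving /dəklsɛpəz/.
Syllabifying with onset maximization leaves /k/, /l/, /z/ stranded (only a nasal (/m/, /n/, or /ŋ/) is licensed in coda position; onsets are limited to one consonant).
Deleting the stranded consonants removes /k/, /l/, /z/.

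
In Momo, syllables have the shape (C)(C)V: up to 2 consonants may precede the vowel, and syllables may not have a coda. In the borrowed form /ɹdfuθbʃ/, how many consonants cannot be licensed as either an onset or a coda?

The consonants /ɹ/, /θ/, /b/, /ʃ/ cannot be parsed into a legal (C)(C)V syllable (no codas are permitted; onsets may contain at most 2 consonants).

4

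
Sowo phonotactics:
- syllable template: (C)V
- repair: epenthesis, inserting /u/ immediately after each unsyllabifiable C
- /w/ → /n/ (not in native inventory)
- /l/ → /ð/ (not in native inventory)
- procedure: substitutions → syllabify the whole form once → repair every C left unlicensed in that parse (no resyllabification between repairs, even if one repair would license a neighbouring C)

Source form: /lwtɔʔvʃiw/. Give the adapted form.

ðunutɔʔuvuʃinu

Substitution: /l/ → /ð/, /w/ → /n/, giving /ðntɔʔvʃin/.
The consonants /ð/, /n/, /ʔ/, /v/, /n/ cannot be parsed into a legal (C)V syllable (no codas are permitted; onsets are limited to one consonant).
Inserting the epenthetic vowel yields /ð/ → /ðu/, /n/ → /nu/, /ʔ/ → /ʔu/, /v/ → /vu/, /n/ → /nu/.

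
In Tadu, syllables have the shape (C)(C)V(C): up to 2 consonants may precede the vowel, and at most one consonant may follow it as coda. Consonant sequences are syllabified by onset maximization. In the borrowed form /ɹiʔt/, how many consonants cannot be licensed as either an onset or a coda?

The consonants /t/ cannot be parsed into a legal (C)(C)V(C) syllable (at most one coda consonant is licensed; onsets may contain at most 2 consonants).

1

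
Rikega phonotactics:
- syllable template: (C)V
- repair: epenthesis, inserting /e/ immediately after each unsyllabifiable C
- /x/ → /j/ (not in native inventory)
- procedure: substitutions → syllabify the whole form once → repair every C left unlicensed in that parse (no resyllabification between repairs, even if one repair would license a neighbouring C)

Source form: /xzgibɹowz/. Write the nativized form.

jezegibeɹoweze

Substitution: /x/ → /j/, giving /jzgibɹowz/.
The consonants /j/, /z/, /b/, /w/, /z/ cannot be parsed into a legal (C)V syllable (no codas are permitted; onsets are limited to one consonant).
Each unlicensed consonant becomes the onset of a new syllable: /j/ → /je/, /z/ → /ze/, /b/ → /be/, /w/ → /we/, /z/ → /ze/.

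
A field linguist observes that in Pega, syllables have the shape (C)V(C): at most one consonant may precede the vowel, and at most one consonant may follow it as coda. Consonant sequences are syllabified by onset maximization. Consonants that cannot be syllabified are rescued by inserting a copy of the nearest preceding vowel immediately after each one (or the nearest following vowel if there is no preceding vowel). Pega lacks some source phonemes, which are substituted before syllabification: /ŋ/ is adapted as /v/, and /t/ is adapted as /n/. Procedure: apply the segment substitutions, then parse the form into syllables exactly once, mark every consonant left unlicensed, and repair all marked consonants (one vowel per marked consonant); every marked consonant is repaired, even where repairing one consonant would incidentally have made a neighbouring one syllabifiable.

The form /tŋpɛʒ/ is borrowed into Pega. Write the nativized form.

Substitution: /t/ → /n/, /ŋ/ → /v/, giving /nvpɛʒ/.
The consonants /n/, /v/ cannot be parsed into a legal (C)V(C) syllable (at most one coda consonant is licensed; onsets are limited to one consonant).
Each unlicensed consonant becomes the onset of a new syllable: /n/ → /nɛ/, /v/ → /vɛ/.

nɛvɛpɛʒ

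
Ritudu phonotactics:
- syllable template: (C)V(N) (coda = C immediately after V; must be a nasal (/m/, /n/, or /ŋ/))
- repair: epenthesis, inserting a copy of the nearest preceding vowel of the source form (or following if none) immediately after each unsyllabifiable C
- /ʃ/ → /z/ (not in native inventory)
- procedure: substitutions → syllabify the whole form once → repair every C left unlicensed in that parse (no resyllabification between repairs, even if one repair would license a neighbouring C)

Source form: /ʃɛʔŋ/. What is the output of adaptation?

zɛʔɛŋɛ

Substitution: /ʃ/ → /z/, giving /zɛʔŋ/.
Syllabifying with onset maximization leaves /ʔ/, /ŋ/ stranded (only a nasal (/m/, /n/, or /ŋ/) is licensed in coda position; onsets are limited to one consonant).
Each unlicensed consonant becomes the onset of a new syllable: /ʔ/ → /ʔɛ/, /ŋ/ → /ŋɛ/.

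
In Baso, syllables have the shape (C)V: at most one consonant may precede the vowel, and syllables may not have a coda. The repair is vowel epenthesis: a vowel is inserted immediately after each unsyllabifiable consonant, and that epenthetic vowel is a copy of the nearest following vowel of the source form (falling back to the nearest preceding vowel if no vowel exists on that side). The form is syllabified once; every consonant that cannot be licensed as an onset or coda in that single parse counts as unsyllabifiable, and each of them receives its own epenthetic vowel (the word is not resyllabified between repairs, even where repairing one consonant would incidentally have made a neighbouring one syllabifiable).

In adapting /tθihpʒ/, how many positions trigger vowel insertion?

4

The unsyllabifiable consonants are /t/, /h/, /p/, /ʒ/; each receives one epenthetic vowel.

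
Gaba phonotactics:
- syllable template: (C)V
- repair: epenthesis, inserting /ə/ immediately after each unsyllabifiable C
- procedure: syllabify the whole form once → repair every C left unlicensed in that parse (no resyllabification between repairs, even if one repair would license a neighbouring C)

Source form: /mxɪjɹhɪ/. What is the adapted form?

məxɪjəɹəhɪ

The consonants /m/, /j/, /ɹ/ cannot be parsed into a legal (C)V syllable (no codas are permitted; onsets are limited to one consonant).
Each unlicensed consonant becomes the onset of a new syllable: /m/ → /mə/, /j/ → /jə/, /ɹ/ → /ɹə/.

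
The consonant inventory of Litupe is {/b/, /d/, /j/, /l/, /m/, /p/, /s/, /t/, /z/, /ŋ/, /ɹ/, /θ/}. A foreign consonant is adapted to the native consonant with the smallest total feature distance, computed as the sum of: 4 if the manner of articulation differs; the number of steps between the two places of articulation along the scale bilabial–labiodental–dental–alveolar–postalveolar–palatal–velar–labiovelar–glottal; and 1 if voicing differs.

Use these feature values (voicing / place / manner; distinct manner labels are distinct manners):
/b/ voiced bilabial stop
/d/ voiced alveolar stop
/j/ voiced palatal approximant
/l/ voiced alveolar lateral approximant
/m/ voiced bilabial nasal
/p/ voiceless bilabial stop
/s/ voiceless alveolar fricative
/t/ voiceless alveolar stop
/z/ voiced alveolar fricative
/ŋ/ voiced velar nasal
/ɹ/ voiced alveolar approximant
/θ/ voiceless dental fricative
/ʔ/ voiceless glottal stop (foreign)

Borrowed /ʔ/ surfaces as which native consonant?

t

/t/ is closest: same manner (stop), place distance 5 (glottal→alveolar), same voicing; total 5. Next closest is /d/ at distance 6.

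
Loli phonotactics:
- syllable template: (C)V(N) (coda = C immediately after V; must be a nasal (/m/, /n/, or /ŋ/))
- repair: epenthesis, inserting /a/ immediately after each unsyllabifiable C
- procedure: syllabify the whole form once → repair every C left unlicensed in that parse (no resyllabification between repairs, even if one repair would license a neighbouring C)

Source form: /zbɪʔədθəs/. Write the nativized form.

Syllabifying with onset maximization leaves /z/, /d/, /s/ stranded (only a nasal (/m/, /n/, or /ŋ/) is licensed in coda position; onsets are limited to one consonant).
Epenthesis after each stranded consonant: /z/ → /za/, /d/ → /da/, /s/ → /sa/.

zabɪʔədaθəsa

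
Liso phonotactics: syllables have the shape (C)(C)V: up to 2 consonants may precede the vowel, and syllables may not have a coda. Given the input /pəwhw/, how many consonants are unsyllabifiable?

Syllabifying with onset maximization leaves /w/, /h/, /w/ stranded (no codas are permitted; onsets may contain at most 2 consonants).

3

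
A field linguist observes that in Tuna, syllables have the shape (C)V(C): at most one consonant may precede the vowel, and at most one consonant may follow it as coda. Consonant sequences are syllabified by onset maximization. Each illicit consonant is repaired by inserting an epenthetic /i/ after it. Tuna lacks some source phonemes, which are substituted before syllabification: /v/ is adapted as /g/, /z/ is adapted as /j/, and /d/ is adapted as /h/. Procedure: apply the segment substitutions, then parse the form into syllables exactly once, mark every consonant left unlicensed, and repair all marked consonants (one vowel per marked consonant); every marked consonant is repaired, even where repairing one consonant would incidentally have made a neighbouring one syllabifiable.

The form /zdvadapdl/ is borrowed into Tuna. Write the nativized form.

Substitution: /z/ → /j/, /d/ → /h/, /v/ → /g/, giving /jhgahaphl/.
Under (C)V(C), the unsyllabifiable consonants are /j/, /h/, /h/, /l/ (at most one coda consonant is licensed; onsets are limited to one consonant).
Inserting the epenthetic vowel yields /j/ → /ji/, /h/ → /hi/, /h/ → /hi/, /l/ → /li/.

jihigahaphili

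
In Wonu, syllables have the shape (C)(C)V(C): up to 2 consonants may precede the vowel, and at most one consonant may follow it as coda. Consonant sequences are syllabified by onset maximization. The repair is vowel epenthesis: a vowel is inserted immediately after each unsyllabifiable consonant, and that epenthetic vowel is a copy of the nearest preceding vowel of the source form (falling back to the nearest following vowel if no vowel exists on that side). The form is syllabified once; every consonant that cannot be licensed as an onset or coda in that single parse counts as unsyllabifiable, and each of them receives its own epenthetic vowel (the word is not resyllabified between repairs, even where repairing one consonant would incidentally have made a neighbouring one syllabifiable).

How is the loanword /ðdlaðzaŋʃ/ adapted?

ðadlaðzaŋʃa

Syllabifying with onset maximization leaves /ð/, /ʃ/ stranded (at most one coda consonant is licensed; onsets may contain at most 2 consonants).
Inserting the epenthetic vowel yields /ð/ → /ða/, /ʃ/ → /ʃa/.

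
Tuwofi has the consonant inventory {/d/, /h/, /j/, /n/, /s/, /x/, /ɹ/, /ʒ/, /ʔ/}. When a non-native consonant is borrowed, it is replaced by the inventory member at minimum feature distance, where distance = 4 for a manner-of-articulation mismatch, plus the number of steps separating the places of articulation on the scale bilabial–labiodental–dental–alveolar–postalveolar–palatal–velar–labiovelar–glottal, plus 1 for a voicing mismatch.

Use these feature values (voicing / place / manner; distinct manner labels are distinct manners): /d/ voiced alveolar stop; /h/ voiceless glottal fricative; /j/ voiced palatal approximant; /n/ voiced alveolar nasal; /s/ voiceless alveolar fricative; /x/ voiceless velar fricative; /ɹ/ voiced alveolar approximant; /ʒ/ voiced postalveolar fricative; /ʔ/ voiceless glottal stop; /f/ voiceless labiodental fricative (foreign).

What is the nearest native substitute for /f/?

s

/s/ is closest: same manner (fricative), place distance 2 (labiodental→alveolar), same voicing; total 2. Next closest is /ʒ/ at distance 4.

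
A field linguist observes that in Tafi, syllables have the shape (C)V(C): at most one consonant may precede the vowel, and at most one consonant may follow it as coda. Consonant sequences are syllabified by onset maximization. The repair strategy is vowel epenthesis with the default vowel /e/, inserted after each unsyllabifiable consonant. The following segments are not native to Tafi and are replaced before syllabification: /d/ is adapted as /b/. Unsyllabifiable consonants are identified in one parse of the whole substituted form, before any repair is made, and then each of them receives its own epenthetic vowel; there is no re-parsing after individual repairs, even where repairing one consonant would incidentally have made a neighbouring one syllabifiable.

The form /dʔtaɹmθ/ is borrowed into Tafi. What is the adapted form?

Substitution: /d/ → /b/, giving /bʔtaɹmθ/.
Syllabifying with onset maximization leaves /b/, /ʔ/, /m/, /θ/ stranded (at most one coda consonant is licensed; onsets are limited to one consonant).
Inserting the epenthetic vowel yields /b/ → /be/, /ʔ/ → /ʔe/, /m/ → /me/, /θ/ → /θe/.

beʔetaɹmeθe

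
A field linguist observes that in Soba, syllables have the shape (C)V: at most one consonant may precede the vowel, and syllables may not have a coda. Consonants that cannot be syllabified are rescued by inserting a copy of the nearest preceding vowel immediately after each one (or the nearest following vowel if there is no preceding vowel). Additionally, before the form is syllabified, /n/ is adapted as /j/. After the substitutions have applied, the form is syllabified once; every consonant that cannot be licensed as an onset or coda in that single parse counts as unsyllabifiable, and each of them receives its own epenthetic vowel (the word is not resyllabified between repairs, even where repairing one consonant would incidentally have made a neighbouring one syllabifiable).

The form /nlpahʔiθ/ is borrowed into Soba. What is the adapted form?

Substitution: /n/ → /j/, giving /jlpahʔiθ/.
Under (C)V, the unsyllabifiable consonants are /j/, /l/, /h/, /θ/ (no codas are permitted; onsets are limited to one consonant).
Epenthesis after each stranded consonant: /j/ → /ja/, /l/ → /la/, /h/ → /ha/, /θ/ → /θi/.

jalapahaʔiθi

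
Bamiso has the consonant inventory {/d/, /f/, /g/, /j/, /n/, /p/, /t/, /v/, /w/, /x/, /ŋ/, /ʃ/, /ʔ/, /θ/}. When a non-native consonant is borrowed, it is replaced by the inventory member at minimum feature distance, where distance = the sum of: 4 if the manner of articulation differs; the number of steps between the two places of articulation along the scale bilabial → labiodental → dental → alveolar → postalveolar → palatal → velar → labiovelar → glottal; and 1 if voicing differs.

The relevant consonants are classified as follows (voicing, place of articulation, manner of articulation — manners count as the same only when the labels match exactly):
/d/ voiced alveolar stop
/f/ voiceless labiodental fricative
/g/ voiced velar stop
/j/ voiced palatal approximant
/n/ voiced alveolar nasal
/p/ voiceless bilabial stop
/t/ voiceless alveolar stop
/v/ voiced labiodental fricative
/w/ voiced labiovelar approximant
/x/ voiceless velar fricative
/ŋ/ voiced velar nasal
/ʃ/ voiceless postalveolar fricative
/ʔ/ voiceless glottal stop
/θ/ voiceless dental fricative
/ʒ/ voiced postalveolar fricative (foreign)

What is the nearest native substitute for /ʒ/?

ʃ

/ʃ/ is closest: same manner (fricative), place distance 0 (postalveolar→postalveolar), voicing differs (+1); total 1. Next closest is /v/ at distance 3.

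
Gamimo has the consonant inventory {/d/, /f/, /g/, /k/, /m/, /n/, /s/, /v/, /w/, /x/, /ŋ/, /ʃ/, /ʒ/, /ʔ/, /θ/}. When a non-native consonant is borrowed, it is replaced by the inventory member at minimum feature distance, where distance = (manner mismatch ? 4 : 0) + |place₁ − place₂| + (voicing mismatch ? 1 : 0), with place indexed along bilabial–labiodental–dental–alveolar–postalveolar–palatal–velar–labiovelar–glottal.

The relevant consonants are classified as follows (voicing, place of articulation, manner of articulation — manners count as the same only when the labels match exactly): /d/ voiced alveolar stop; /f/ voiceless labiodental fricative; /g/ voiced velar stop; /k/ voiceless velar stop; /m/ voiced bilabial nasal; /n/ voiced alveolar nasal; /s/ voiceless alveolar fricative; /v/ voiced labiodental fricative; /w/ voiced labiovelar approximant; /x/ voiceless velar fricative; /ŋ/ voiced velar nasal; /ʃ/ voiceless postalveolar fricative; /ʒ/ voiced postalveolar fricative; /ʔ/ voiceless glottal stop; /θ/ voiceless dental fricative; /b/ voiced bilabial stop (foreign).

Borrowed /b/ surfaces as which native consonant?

d

/d/ is closest: same manner (stop), place distance 3 (bilabial→alveolar), same voicing; total 3. Next closest is /m/ at distance 4.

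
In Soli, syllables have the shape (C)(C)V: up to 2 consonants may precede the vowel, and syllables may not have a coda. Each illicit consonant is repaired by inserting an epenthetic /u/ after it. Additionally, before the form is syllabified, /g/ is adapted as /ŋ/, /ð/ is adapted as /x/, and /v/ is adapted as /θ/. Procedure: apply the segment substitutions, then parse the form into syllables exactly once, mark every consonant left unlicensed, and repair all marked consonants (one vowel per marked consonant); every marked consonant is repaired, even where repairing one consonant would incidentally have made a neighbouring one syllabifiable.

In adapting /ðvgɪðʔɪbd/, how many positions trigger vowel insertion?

After substitution the input is /xθŋɪxʔɪbd/.
The unsyllabifiable consonants are /x/, /b/, /d/; each receives one epenthetic vowel.

3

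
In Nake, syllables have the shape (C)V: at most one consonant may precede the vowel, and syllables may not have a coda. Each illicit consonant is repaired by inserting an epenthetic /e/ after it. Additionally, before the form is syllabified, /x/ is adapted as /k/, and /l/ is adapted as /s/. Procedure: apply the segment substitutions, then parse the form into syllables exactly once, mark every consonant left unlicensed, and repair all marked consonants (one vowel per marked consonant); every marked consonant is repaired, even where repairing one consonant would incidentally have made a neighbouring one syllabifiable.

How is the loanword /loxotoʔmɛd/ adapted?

sokotoʔemɛde

Substitution: /l/ → /s/, /x/ → /k/, giving /sokotoʔmɛd/.
The consonants /ʔ/, /d/ cannot be parsed into a legal (C)V syllable (no codas are permitted; onsets are limited to one consonant).
Epenthesis after each stranded consonant: /ʔ/ → /ʔe/, /d/ → /de/.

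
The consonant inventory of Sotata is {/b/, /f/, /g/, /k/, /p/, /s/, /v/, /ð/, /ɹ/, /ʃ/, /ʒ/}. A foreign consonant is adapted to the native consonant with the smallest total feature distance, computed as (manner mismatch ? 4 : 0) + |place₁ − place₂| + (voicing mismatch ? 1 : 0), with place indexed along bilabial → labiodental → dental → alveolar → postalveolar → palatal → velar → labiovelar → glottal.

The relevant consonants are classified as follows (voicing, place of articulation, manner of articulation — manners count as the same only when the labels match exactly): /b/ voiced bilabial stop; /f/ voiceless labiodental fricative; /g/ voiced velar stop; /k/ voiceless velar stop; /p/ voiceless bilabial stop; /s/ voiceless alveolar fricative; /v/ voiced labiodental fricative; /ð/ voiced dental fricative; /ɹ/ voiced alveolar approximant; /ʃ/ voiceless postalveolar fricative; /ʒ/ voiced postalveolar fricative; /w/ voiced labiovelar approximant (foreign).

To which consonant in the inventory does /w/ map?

/ɹ/ is closest: same manner (approximant), place distance 4 (labiovelar→alveolar), same voicing; total 4. Next closest is /g/ at distance 5.

ɹ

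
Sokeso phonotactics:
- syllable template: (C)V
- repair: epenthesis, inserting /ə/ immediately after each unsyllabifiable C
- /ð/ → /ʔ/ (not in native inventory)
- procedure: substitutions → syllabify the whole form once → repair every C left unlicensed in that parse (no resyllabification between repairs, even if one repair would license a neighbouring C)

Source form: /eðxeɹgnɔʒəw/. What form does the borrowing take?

Substitution: /ð/ → /ʔ/, giving /eʔxeɹgnɔʒəw/.
Under (C)V, the unsyllabifiable consonants are /ʔ/, /ɹ/, /g/, /w/ (no codas are permitted; onsets are limited to one consonant).
Epenthesis after each stranded consonant: /ʔ/ → /ʔə/, /ɹ/ → /ɹə/, /g/ → /gə/, /w/ → /wə/.

eʔəxeɹəgənɔʒəwə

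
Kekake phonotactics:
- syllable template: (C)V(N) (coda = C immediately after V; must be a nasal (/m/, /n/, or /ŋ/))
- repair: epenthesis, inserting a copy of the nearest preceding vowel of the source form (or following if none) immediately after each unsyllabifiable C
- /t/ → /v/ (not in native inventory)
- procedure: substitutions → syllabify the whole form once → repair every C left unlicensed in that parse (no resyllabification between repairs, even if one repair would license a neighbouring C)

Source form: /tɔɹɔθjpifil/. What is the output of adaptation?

Substitution: /t/ → /v/, giving /vɔɹɔθjpifil/.
Syllabifying with onset maximization leaves /θ/, /j/, /l/ stranded (only a nasal (/m/, /n/, or /ŋ/) is licensed in coda position; onsets are limited to one consonant).
Each unlicensed consonant becomes the onset of a new syllable: /θ/ → /θɔ/, /j/ → /jɔ/, /l/ → /li/.

vɔɹɔθɔjɔpifili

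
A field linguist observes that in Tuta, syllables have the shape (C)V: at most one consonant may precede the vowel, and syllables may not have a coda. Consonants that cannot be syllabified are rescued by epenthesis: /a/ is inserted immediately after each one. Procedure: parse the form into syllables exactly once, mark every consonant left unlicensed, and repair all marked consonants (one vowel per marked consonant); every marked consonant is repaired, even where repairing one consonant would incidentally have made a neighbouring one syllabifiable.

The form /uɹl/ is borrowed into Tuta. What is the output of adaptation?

Syllabifying with onset maximization leaves /ɹ/, /l/ stranded (no codas are permitted; onsets are limited to one consonant).
Inserting the epenthetic vowel yields /ɹ/ → /ɹa/, /l/ → /la/.

uɹala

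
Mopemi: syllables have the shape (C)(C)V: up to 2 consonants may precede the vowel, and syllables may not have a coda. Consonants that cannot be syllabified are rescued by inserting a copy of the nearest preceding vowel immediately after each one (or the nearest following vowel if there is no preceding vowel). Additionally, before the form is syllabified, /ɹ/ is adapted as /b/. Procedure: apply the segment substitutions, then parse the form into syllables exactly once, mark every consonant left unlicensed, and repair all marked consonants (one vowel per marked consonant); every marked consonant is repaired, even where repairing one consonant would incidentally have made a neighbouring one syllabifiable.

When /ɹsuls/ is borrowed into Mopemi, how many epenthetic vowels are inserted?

After substitution the input is /bsuls/.
The unsyllabifiable consonants are /l/, /s/; each receives one epenthetic vowel.

2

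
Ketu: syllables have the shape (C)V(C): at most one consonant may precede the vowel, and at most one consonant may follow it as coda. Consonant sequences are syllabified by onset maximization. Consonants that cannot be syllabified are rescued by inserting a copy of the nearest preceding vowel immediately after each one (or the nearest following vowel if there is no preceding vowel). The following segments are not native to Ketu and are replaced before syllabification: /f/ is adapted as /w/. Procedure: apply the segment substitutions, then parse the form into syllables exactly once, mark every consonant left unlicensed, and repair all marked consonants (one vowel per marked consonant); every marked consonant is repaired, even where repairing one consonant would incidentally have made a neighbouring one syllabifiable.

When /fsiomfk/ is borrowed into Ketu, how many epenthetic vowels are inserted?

3

After substitution the input is /wsiomwk/.
The unsyllabifiable consonants are /w/, /w/, /k/; each receives one epenthetic vowel.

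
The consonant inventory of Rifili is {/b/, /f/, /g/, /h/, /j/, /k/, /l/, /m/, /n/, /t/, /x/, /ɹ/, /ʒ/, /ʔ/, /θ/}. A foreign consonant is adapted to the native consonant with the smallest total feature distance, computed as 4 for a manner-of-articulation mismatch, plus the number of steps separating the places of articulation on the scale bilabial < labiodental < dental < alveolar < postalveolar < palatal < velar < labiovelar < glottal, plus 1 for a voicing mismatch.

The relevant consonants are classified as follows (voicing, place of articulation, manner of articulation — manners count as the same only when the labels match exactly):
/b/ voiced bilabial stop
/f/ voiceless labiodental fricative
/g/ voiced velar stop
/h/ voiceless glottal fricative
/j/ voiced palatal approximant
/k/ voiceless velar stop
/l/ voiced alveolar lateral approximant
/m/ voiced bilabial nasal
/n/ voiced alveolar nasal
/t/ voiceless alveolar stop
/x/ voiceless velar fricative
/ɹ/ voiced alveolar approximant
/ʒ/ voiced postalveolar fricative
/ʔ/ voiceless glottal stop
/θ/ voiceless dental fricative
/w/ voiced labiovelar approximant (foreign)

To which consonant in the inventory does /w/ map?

j

/j/ is closest: same manner (approximant), place distance 2 (labiovelar→palatal), same voicing; total 2. Next closest is /ɹ/ at distance 4.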